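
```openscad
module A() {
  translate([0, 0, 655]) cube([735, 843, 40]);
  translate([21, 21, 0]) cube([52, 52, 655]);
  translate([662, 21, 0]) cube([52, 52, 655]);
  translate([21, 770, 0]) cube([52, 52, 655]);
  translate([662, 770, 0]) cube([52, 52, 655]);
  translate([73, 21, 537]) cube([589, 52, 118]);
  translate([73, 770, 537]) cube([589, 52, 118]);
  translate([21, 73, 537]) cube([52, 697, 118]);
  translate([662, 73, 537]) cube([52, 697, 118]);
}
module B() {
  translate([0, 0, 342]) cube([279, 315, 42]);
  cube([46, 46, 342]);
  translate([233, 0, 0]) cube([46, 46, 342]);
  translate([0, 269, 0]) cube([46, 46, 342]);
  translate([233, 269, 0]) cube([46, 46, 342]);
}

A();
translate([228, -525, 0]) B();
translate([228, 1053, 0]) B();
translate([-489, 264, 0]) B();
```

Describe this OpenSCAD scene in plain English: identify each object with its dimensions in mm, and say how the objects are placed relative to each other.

A is a table with a 735×843 mm rectangular top, 40 mm thick, top surface at z = 695 mm, supported by four 52×52 mm square legs, each inset 21 mm from the nearest pair of top edges, running from the floor. Four apron rails, 52 mm thick and 118 mm tall, run between adjacent legs with their top edges flush with the underside of the top and their outer faces flush with the legs' outer faces.

B is a simple wooden stool: a rectangular seat 279 mm (x) by 315 mm (y), 42 mm thick, top face at z = 384 mm, on four square legs, each 46×46 mm in cross-section. The legs rest on z = 0, each flush with a corner of the seat.

Three stools sit around the table at the −y, +y, −x sides.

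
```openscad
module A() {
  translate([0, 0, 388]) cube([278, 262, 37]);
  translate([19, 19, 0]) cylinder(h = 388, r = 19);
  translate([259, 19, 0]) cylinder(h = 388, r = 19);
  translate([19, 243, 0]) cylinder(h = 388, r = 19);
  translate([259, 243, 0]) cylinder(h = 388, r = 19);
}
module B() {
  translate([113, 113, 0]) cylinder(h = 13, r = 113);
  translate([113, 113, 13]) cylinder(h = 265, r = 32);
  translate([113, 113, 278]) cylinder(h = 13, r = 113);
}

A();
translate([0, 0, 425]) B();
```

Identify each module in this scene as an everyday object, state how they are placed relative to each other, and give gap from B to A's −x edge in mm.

The spool's min-x is at 0; the stool's min-x is 0; gap = 0 mm.

A is a stool. B is a spool. The spool is on top of the stool. The gap from the spool to the stool's −x edge is 0 mm.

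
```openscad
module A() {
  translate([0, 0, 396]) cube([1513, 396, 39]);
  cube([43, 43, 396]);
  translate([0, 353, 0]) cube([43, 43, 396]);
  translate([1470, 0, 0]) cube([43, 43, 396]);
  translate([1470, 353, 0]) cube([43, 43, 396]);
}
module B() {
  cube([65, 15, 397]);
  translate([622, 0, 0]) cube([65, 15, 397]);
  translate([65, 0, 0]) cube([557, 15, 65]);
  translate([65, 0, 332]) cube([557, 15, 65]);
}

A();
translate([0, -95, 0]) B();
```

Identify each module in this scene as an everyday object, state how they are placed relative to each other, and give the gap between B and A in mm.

The picture frame's nearest face is 80 mm from the bench's −y face.

A is a bench. B is a picture frame. The picture frame is on the floor beside the bench on its −y side. The gap between the picture frame and the bench is 80 mm.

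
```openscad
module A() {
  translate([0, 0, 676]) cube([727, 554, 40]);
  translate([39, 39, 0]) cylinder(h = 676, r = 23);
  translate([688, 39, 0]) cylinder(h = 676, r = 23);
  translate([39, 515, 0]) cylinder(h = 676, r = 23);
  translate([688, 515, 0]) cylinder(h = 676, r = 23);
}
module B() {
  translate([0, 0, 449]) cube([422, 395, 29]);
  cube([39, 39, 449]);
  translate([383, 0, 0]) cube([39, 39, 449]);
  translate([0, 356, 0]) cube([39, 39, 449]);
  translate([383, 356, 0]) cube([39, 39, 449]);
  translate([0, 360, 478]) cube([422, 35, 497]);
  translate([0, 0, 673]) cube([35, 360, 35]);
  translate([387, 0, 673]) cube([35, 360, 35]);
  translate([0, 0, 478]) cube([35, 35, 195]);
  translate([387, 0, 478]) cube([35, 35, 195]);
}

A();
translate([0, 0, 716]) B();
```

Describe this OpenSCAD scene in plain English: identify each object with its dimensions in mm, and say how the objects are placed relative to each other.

A is a rectangular dining table. The top is 727×554×40 mm with its upper surface at z = 716 mm. It stands on four round legs of 46 mm diameter, each leg's bounding box inset 16 mm from the nearest pair of top edges, running from the floor to the underside of the top.

B is a chair. The seat is a 422×395×29 mm slab with its top at z = 478 mm, on four 39×39 mm corner legs (flush with the seat edges, standing on z = 0). A flat backrest 35 mm thick, 497 mm tall, spans the full seat width and rises from the seat top along its +y edge, rear face flush with the rear of the seat. Two armrests of 35×35 mm section run along each side from the seat's front edge to the front of the backrest, top faces 230 mm above the seat top and outer faces flush with the seat's x-edges; a 35×35 mm post under the front of each armrest stands on the seat at the front corner.

The chair is on top of the table.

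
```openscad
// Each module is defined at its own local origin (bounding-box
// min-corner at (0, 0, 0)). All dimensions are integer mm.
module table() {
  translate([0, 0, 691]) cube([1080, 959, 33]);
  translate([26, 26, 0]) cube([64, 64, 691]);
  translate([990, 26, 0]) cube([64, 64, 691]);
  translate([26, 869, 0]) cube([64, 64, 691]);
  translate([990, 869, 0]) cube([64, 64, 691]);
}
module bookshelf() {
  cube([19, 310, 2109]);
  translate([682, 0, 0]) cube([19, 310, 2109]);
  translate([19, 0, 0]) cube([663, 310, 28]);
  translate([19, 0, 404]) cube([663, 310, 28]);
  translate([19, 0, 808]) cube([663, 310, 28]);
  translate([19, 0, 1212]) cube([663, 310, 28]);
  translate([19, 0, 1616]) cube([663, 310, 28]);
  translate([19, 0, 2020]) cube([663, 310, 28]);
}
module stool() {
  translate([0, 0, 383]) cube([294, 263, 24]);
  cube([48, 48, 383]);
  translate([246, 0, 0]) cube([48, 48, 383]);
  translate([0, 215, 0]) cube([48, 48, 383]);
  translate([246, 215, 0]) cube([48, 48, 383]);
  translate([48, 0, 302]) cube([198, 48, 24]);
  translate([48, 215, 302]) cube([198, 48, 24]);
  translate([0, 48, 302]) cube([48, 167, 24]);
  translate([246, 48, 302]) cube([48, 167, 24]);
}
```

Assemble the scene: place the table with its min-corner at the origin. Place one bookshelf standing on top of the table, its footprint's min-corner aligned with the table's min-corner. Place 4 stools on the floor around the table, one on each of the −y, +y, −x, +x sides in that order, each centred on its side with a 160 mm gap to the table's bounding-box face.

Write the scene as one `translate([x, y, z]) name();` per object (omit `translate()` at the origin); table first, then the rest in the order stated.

table();
translate([0, 0, 724]) bookshelf();
translate([393, -423, 0]) stool();
translate([393, 1119, 0]) stool();
translate([-454, 348, 0]) stool();
translate([1240, 348, 0]) stool();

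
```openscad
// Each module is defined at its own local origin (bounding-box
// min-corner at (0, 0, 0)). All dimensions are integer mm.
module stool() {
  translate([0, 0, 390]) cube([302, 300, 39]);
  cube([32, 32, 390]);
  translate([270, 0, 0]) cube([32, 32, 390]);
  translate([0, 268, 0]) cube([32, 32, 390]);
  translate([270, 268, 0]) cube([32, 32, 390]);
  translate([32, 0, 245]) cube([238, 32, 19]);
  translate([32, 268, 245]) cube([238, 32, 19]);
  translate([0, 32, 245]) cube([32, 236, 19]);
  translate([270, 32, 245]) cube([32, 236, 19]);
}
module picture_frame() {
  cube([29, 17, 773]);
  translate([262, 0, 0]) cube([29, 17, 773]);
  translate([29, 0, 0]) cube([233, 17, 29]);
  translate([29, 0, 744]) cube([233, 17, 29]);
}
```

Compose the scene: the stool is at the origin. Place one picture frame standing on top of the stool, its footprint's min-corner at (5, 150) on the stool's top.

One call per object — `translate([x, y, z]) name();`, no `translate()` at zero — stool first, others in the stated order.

stool();
translate([5, 150, 429]) picture_frame();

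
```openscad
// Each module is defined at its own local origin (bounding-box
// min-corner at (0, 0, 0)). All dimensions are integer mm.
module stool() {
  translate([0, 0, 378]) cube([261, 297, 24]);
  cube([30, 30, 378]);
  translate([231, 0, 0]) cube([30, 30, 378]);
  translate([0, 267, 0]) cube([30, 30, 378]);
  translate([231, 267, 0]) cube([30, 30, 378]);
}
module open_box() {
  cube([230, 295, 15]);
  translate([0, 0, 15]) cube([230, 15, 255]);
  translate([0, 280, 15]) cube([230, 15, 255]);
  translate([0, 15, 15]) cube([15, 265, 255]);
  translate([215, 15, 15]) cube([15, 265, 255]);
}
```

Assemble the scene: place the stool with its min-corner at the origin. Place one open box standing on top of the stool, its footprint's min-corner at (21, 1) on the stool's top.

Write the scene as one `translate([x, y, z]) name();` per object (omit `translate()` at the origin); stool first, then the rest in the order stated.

stool();
translate([21, 1, 402]) open_box();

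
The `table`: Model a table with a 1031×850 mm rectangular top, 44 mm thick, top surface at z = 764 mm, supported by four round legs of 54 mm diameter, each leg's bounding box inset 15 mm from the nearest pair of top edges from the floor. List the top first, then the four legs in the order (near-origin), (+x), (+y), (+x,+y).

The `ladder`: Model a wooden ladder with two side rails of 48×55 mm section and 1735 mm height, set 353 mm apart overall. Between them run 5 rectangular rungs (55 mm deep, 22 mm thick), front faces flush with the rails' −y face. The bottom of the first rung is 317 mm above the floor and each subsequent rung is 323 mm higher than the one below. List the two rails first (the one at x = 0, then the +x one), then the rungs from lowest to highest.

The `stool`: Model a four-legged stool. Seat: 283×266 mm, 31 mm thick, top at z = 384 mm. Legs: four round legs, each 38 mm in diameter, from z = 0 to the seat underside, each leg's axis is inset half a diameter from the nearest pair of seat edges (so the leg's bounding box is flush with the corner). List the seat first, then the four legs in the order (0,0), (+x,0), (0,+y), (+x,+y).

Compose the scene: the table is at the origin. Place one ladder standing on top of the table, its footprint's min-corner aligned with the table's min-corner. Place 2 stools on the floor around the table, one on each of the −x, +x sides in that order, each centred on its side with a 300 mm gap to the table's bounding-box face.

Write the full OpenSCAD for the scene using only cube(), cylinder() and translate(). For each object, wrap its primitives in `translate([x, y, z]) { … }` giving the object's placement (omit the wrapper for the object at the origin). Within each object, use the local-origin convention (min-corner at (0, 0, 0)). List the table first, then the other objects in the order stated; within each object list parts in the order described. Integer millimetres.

translate([0, 0, 720]) cube([1031, 850, 44]);
translate([42, 42, 0]) cylinder(h = 720, r = 27);
translate([989, 42, 0]) cylinder(h = 720, r = 27);
translate([42, 808, 0]) cylinder(h = 720, r = 27);
translate([989, 808, 0]) cylinder(h = 720, r = 27);
translate([0, 0, 764]) {
  cube([48, 55, 1735]);
  translate([305, 0, 0]) cube([48, 55, 1735]);
  translate([48, 0, 317]) cube([257, 55, 22]);
  translate([48, 0, 640]) cube([257, 55, 22]);
  translate([48, 0, 963]) cube([257, 55, 22]);
  translate([48, 0, 1286]) cube([257, 55, 22]);
  translate([48, 0, 1609]) cube([257, 55, 22]);
}
translate([-583, 292, 0]) {
  translate([0, 0, 353]) cube([283, 266, 31]);
  translate([19, 19, 0]) cylinder(h = 353, r = 19);
  translate([264, 19, 0]) cylinder(h = 353, r = 19);
  translate([19, 247, 0]) cylinder(h = 353, r = 19);
  translate([264, 247, 0]) cylinder(h = 353, r = 19);
}
translate([1331, 292, 0]) {
  translate([0, 0, 353]) cube([283, 266, 31]);
  translate([19, 19, 0]) cylinder(h = 353, r = 19);
  translate([264, 19, 0]) cylinder(h = 353, r = 19);
  translate([19, 247, 0]) cylinder(h = 353, r = 19);
  translate([264, 247, 0]) cylinder(h = 353, r = 19);
}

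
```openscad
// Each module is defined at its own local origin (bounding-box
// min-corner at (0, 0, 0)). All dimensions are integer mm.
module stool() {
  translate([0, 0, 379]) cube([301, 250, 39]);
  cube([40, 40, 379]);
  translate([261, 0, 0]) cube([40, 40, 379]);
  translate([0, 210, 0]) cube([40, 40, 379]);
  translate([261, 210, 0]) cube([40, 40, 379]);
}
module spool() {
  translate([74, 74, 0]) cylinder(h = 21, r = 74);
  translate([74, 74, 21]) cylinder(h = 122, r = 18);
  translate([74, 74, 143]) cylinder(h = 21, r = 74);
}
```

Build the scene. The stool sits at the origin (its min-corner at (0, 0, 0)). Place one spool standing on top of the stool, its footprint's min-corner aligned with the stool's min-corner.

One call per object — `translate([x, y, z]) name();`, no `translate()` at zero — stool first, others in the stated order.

stool();
translate([0, 0, 418]) spool();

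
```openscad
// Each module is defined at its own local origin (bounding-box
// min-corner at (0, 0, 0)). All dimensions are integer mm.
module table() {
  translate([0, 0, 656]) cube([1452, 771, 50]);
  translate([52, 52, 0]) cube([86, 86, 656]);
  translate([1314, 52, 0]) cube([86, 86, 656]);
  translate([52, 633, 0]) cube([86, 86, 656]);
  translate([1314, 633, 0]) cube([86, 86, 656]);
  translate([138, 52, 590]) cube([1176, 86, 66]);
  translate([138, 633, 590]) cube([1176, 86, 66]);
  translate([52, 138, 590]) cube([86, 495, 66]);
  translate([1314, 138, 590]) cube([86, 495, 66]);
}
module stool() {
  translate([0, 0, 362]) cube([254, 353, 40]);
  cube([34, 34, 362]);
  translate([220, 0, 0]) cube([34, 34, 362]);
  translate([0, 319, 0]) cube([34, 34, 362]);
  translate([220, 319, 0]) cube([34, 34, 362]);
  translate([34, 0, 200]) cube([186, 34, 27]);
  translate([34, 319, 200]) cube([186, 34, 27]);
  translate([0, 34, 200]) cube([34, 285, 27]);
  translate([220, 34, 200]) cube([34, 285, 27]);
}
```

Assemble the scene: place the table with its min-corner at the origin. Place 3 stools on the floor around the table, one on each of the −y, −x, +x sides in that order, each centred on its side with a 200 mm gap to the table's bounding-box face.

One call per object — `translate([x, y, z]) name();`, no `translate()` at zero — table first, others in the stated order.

table();
translate([599, -553, 0]) stool();
translate([-454, 209, 0]) stool();
translate([1652, 209, 0]) stool();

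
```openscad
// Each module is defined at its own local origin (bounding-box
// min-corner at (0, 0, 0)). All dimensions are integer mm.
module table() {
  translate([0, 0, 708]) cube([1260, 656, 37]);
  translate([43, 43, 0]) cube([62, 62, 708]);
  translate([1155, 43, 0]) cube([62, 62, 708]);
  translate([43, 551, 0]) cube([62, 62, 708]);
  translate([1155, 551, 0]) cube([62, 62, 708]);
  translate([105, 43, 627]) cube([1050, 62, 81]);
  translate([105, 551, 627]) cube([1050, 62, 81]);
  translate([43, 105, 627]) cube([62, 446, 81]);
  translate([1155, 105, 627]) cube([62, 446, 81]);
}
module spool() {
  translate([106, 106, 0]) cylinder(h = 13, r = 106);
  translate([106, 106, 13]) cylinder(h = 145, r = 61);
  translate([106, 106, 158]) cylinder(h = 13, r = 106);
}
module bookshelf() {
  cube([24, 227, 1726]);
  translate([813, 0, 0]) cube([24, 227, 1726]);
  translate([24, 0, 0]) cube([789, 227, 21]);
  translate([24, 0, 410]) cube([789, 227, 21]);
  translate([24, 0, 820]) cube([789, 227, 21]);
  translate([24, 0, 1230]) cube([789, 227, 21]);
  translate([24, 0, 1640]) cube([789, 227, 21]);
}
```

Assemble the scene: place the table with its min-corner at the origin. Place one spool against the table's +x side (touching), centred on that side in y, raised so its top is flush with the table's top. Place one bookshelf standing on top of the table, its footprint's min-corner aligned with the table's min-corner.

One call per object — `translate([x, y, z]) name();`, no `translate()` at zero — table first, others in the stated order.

table();
translate([1260, 222, 574]) spool();
translate([0, 0, 745]) bookshelf();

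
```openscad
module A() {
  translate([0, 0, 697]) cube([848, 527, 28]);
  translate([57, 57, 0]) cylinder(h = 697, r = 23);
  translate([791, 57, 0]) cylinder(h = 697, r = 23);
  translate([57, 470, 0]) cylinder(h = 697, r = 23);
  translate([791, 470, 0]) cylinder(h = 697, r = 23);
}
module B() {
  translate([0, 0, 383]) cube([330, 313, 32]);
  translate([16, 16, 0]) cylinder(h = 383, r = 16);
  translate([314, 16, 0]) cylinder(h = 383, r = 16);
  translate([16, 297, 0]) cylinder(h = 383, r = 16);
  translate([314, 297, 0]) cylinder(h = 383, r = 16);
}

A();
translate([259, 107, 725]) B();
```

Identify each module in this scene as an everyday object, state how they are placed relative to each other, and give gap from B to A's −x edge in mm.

The stool's min-x is at 259; the table's min-x is 0; gap = 259 mm.

A is a table. B is a stool. The stool is on top of the table, centred. The gap from the stool to the table's −x edge is 259 mm.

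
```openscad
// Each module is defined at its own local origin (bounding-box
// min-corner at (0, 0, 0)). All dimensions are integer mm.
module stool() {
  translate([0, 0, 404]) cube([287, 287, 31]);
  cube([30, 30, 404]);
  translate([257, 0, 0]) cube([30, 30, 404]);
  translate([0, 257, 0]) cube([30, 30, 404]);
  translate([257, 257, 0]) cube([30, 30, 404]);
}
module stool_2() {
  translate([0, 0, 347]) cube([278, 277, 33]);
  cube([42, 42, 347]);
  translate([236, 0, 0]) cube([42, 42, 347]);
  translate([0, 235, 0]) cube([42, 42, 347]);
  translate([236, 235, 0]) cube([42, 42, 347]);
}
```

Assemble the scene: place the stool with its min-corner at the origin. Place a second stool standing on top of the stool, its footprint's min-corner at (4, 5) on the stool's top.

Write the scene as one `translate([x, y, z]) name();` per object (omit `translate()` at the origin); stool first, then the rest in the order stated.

stool();
translate([4, 5, 435]) stool_2();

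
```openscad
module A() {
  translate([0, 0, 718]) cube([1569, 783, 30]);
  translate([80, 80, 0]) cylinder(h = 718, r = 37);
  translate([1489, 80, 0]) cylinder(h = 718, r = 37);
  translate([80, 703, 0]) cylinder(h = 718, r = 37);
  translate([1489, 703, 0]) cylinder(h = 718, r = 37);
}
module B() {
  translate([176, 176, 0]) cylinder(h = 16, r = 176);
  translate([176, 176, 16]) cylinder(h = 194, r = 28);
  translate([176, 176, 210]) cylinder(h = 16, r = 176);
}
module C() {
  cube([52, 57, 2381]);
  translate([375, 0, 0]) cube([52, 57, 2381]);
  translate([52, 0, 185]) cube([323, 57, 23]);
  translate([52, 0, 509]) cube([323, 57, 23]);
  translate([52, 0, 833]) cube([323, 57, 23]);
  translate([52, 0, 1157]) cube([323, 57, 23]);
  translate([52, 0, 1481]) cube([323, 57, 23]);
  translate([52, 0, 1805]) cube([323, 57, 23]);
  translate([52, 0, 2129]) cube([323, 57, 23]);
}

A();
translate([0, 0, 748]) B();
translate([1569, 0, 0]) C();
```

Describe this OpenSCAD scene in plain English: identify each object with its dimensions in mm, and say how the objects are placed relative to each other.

A is a table: top 1569 mm (x) × 783 mm (y), 30 mm thick, upper face at z = 748 mm, on four round legs of 74 mm diameter, each leg's bounding box inset 43 mm from the nearest pair of top edges, running from z = 0 to the bottom of the top.

B is a spool: two coaxial disc flanges of radius 176 mm and thickness 16 mm, joined by a core cylinder of radius 28 mm and height 194 mm. The lower flange rests on z = 0 and the three cylinders share a vertical axis.

C is a straight ladder. Two 52×57 mm vertical rails, 2381 mm tall, stand 427 mm apart (outside-to-outside) with their front faces coplanar on the −y side. 7 rungs, each 57 mm deep and 23 mm tall, span between the inner faces of the rails, front faces flush with the rails. The lowest rung's underside is at z = 185 mm and rungs are spaced 324 mm apart (underside to underside).

The spool is on top of the table. The ladder is against the table's +x side, with their −y faces flush.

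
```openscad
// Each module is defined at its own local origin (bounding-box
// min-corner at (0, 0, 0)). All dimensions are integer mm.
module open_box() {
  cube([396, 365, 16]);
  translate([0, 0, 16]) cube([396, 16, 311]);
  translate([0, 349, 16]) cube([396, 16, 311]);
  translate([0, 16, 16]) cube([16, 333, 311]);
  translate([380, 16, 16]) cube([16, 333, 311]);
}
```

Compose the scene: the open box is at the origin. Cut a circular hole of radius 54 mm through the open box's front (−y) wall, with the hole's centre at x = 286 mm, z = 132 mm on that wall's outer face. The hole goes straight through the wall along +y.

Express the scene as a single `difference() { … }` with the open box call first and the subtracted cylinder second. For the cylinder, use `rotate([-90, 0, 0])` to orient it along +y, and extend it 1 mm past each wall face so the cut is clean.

difference() {
  open_box();
  translate([286, -1, 132]) rotate([-90, 0, 0]) cylinder(h = 18, r = 54);
}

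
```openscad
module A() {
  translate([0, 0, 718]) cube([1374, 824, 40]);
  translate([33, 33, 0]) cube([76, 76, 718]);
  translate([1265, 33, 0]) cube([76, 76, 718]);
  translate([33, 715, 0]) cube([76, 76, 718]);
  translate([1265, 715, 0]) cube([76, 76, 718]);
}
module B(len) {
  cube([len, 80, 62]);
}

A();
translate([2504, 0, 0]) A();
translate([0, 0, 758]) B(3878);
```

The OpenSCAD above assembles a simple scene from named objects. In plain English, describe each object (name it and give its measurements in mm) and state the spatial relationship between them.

A is a table with a 1374×824 mm rectangular top, 40 mm thick, top surface at z = 758 mm, supported by four 76×76 mm square legs, each inset 33 mm from the nearest pair of top edges, running from the floor.

B is a rectangular beam 3878 mm long (x), 80 mm deep (y), 62 mm thick (z).

The beam spans the tops of two tables placed 1130 mm apart, resting at z = 758 mm.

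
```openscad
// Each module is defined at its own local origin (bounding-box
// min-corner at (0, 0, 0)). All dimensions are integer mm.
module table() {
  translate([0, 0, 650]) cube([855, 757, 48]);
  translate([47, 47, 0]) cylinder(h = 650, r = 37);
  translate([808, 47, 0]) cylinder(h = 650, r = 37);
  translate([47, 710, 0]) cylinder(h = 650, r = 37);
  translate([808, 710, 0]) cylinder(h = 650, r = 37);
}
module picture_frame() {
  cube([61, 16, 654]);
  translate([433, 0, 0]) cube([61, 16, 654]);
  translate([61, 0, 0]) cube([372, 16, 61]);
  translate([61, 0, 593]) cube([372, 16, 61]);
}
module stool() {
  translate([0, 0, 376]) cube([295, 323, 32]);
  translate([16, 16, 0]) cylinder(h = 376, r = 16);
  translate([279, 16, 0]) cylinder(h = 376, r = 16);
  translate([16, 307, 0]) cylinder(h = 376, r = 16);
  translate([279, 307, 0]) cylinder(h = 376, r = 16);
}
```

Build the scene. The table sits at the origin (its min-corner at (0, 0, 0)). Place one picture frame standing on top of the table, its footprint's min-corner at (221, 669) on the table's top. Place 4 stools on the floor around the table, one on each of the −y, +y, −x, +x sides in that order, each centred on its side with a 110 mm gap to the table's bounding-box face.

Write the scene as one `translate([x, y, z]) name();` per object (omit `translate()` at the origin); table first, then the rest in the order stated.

table();
translate([221, 669, 698]) picture_frame();
translate([280, -433, 0]) stool();
translate([280, 867, 0]) stool();
translate([-405, 217, 0]) stool();
translate([965, 217, 0]) stool();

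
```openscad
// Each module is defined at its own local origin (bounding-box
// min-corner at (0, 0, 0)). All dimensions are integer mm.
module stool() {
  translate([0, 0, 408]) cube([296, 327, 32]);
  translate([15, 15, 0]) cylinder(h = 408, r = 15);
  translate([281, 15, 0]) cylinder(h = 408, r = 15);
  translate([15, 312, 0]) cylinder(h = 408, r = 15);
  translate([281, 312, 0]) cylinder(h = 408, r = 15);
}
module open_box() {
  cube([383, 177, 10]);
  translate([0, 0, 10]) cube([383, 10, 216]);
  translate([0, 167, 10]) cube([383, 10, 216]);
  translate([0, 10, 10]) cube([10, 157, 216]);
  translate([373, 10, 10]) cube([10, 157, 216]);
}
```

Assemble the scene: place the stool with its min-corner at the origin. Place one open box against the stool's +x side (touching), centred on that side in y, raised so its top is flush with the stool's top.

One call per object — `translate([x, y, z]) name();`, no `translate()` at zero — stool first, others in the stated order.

stool();
translate([296, 75, 214]) open_box();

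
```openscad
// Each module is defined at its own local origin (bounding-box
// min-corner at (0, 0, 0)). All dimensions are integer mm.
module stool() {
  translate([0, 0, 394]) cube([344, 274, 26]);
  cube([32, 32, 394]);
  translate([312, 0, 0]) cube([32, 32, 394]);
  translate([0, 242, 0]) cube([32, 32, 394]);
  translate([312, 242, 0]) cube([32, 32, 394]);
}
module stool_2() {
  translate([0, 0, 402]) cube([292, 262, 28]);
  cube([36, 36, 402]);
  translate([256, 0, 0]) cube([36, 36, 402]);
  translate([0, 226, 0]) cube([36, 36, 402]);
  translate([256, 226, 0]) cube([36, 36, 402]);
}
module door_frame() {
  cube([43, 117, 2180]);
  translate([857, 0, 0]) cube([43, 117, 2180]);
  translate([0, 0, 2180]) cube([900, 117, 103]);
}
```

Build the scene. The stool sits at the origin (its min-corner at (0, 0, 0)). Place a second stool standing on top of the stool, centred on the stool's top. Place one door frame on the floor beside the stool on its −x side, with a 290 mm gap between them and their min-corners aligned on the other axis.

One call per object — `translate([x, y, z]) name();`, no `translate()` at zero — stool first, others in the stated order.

stool();
translate([26, 6, 420]) stool_2();
translate([-1190, 0, 0]) door_frame();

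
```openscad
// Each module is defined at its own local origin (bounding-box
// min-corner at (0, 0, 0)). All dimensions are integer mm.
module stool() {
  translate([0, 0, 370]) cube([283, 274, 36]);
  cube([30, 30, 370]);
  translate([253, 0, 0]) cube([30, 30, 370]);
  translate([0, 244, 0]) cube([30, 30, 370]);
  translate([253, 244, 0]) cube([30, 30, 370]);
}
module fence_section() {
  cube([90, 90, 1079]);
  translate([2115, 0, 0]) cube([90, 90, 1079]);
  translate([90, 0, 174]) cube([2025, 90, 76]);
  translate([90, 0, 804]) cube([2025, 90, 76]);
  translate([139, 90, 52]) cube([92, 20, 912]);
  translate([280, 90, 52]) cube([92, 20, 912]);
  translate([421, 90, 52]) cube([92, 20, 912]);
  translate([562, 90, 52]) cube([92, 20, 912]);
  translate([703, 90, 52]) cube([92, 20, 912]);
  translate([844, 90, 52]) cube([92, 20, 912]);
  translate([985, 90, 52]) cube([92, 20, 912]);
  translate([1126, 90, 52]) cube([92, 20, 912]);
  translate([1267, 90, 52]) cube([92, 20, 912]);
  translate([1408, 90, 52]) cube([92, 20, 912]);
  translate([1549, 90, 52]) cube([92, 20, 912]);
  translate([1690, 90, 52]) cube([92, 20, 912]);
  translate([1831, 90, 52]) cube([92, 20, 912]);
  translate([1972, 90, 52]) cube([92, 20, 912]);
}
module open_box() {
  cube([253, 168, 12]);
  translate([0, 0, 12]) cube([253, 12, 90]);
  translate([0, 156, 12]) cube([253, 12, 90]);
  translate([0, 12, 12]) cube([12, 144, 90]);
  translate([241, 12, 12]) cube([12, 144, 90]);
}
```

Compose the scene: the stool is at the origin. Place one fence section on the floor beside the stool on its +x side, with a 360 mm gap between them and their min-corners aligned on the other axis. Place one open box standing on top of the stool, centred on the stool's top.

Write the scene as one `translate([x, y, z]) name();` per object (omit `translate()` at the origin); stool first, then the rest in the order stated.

stool();
translate([643, 0, 0]) fence_section();
translate([15, 53, 406]) open_box();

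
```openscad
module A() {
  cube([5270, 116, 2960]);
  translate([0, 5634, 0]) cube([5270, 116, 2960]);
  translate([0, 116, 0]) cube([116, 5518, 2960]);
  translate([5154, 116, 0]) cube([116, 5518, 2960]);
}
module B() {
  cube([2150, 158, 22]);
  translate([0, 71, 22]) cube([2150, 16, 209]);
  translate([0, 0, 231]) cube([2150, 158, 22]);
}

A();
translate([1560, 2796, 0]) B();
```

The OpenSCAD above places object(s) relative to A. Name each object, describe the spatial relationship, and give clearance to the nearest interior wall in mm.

A is a house frame. B is an I-beam. The I-beam sits inside the house frame, centred. The clearance to the nearest interior wall is 1444 mm.

Clearances: x = 1444, y = 2680; minimum 1444 mm.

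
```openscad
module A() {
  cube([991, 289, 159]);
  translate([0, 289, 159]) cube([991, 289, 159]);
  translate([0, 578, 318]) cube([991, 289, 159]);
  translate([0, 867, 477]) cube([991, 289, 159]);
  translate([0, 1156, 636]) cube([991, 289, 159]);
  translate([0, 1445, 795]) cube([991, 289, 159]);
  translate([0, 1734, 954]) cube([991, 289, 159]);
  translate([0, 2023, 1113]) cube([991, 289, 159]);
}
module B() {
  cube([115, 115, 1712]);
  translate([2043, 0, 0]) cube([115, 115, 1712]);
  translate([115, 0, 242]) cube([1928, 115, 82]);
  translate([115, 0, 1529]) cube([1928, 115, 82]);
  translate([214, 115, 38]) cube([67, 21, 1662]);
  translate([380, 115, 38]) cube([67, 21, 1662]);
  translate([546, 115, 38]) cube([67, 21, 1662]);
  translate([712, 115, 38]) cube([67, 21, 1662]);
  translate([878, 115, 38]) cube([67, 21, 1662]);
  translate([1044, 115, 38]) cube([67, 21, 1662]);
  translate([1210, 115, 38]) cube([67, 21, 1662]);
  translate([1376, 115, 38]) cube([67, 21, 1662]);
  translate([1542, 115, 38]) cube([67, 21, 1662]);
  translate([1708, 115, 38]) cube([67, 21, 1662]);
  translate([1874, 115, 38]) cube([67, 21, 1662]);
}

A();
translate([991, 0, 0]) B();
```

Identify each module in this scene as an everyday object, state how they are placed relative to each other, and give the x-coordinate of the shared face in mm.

A is a staircase. B is a fence section. The fence section is against the staircase's +x side, with their −y faces flush. The x-coordinate of the shared face is 991 mm.

The staircase's +x face and the fence section's −x face are both at x = 991 mm.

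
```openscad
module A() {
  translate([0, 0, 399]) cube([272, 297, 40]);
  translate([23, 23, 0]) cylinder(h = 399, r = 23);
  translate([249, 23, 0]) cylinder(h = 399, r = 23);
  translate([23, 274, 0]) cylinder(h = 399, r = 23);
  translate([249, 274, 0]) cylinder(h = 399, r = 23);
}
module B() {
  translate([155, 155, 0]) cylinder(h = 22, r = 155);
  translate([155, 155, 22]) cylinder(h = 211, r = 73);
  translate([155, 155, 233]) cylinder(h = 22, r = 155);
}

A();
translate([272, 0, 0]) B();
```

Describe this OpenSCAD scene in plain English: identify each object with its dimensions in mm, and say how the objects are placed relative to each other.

A is a four-legged stool. The seat is 272×297 mm, 40 mm thick, top at z = 439 mm. It stands on four round legs, each 46 mm in diameter, from z = 0 to the seat underside, each leg's axis is inset half a diameter from the nearest pair of seat edges (so the leg's bounding box is flush with the corner).

B is a spool: two coaxial disc flanges of radius 155 mm and thickness 22 mm, joined by a core cylinder of radius 73 mm and height 211 mm. The lower flange rests on z = 0 and the three cylinders share a vertical axis.

The spool is against the stool's +x side, with their −y faces flush.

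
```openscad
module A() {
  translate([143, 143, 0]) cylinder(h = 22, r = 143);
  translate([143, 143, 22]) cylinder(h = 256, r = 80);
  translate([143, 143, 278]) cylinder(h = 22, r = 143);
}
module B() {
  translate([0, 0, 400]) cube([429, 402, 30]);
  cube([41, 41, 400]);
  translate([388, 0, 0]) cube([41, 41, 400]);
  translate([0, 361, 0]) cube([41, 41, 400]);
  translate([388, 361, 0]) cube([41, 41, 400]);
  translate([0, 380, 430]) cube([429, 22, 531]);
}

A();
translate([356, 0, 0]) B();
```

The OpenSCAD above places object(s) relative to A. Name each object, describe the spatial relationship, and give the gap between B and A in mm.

A is a spool. B is a chair. The chair is on the floor beside the spool on its +x side. The gap between the chair and the spool is 70 mm.

The chair's nearest face is 70 mm from the spool's +x face.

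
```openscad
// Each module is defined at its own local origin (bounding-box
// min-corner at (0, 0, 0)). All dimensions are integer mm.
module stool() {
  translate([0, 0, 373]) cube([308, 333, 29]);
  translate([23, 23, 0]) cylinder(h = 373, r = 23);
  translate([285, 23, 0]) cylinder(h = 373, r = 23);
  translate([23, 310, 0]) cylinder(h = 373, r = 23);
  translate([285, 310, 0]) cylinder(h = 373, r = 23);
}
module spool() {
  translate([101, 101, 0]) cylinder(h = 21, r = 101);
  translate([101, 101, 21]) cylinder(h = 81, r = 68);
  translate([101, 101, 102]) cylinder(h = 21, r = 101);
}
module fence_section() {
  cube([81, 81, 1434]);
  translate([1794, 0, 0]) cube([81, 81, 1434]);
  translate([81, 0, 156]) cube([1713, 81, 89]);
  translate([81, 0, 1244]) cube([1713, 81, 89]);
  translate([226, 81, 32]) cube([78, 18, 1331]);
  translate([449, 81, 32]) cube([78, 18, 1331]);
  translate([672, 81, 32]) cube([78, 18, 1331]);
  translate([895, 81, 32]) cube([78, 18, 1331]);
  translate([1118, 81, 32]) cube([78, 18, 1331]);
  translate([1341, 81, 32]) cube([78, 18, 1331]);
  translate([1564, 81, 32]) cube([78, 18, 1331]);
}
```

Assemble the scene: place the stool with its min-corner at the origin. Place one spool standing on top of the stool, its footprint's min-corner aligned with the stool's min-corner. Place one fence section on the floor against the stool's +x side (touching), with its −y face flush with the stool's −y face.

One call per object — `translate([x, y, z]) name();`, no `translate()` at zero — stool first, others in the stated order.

stool();
translate([0, 0, 402]) spool();
translate([308, 0, 0]) fence_section();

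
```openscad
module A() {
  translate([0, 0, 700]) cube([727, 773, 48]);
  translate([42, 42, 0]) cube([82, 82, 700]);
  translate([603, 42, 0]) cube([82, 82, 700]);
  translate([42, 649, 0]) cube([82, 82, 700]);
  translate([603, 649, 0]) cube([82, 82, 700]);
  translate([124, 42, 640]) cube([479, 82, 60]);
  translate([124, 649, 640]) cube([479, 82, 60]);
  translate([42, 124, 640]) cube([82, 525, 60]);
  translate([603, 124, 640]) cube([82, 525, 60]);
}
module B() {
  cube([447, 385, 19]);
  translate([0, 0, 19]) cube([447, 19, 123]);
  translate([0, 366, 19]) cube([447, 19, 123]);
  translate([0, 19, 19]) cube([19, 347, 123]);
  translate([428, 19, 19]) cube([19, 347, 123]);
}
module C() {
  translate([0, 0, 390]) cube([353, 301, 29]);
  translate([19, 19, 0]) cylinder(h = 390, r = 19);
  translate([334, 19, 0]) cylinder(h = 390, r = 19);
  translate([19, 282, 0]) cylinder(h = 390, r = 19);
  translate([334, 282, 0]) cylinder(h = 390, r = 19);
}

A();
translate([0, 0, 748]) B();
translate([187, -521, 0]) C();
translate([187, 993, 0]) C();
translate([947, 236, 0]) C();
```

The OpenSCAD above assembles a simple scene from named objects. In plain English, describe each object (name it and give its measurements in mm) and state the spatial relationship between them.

A is a table: top 727 mm (x) × 773 mm (y), 48 mm thick, upper face at z = 748 mm, on four 82×82 mm square legs, each inset 42 mm from the nearest pair of top edges, running from z = 0 to the bottom of the top. Four apron rails, 82 mm thick and 60 mm tall, run between adjacent legs with their top edges flush with the underside of the top and their outer faces flush with the legs' outer faces.

B is an open-topped rectangular box: outside dimensions 447×385×142 mm, with a uniform wall and base thickness of 19 mm. The base is a full 447×385 slab on the floor; four walls sit on top of the base. The front and back walls (the −y and +y sides) span the full width; the two side walls fit between them.

C is a four-legged stool. The seat is a 353×301×29 mm slab whose top surface is at z = 419 mm; four round legs, each 38 mm in diameter, run from the floor (z = 0) to the underside of the seat, each leg's axis is inset half a diameter from the nearest pair of seat edges (so the leg's bounding box is flush with the corner).

The open box is on top of the table. Three stools sit around the table at the −y, +y, +x sides.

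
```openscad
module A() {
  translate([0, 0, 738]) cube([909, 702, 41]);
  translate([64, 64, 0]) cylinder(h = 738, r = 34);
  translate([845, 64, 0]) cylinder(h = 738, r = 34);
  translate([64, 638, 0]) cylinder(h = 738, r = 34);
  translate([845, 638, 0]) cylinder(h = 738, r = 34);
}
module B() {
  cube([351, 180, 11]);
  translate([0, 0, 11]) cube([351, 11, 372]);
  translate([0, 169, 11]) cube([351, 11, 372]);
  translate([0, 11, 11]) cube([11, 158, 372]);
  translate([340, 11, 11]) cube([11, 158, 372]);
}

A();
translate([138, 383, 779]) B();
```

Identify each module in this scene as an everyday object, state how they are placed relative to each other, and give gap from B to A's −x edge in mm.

The open box's min-x is at 138; the table's min-x is 0; gap = 138 mm.

A is a table. B is an open box. The open box is on top of the table. The gap from the open box to the table's −x edge is 138 mm.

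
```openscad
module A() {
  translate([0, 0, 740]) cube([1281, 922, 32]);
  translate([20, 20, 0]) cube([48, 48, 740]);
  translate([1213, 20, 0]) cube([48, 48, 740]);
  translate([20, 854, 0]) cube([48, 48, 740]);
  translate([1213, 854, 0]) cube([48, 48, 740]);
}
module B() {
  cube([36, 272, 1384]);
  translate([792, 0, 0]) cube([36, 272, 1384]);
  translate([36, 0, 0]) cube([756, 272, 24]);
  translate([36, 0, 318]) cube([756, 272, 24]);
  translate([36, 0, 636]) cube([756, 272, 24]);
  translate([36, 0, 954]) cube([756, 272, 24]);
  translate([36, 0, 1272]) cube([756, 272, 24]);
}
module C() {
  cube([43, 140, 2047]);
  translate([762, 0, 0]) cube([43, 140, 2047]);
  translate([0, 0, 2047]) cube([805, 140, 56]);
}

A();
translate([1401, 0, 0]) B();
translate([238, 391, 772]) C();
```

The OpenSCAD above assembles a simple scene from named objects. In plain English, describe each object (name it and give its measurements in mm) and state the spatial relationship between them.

A is a table: top 1281 mm (x) × 922 mm (y), 32 mm thick, upper face at z = 772 mm, on four 48×48 mm square legs, each inset 20 mm from the nearest pair of top edges, running from z = 0 to the bottom of the top.

B is a bookshelf 828 mm wide overall, 272 mm deep and 1384 mm tall. The two sides are 36 mm thick vertical panels. 5 horizontal shelves of 24 mm thickness span between the inner faces of the sides; the lowest shelf sits on the floor and shelves are stacked with a clear vertical gap of 294 mm between each pair.

C is a rectangular door frame: two vertical jambs of 43×140 mm section, 2047 mm tall, with a clear opening 719 mm wide between their inner faces. A header 56 mm tall and 140 mm deep lies on top of the jambs and spans the full outside width.

The bookshelf is on the floor beside the table on its +x side. The door frame is on top of the table, centred.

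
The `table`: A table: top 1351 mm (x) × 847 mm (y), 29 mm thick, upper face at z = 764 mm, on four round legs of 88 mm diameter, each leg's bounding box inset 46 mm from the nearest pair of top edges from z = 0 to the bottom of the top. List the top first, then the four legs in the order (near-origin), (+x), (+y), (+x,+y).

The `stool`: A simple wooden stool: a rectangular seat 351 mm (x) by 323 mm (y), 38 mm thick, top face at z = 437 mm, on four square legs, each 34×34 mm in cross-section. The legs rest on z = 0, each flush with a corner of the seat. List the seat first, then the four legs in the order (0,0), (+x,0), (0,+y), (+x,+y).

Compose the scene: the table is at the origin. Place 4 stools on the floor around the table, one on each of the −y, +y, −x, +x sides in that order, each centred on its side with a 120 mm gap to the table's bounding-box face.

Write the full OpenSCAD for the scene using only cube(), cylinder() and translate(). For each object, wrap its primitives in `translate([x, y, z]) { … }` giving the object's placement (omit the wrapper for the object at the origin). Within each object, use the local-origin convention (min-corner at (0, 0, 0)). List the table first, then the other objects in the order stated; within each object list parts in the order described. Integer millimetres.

translate([0, 0, 735]) cube([1351, 847, 29]);
translate([90, 90, 0]) cylinder(h = 735, r = 44);
translate([1261, 90, 0]) cylinder(h = 735, r = 44);
translate([90, 757, 0]) cylinder(h = 735, r = 44);
translate([1261, 757, 0]) cylinder(h = 735, r = 44);
translate([500, -443, 0]) {
  translate([0, 0, 399]) cube([351, 323, 38]);
  cube([34, 34, 399]);
  translate([317, 0, 0]) cube([34, 34, 399]);
  translate([0, 289, 0]) cube([34, 34, 399]);
  translate([317, 289, 0]) cube([34, 34, 399]);
}
translate([500, 967, 0]) {
  translate([0, 0, 399]) cube([351, 323, 38]);
  cube([34, 34, 399]);
  translate([317, 0, 0]) cube([34, 34, 399]);
  translate([0, 289, 0]) cube([34, 34, 399]);
  translate([317, 289, 0]) cube([34, 34, 399]);
}
translate([-471, 262, 0]) {
  translate([0, 0, 399]) cube([351, 323, 38]);
  cube([34, 34, 399]);
  translate([317, 0, 0]) cube([34, 34, 399]);
  translate([0, 289, 0]) cube([34, 34, 399]);
  translate([317, 289, 0]) cube([34, 34, 399]);
}
translate([1471, 262, 0]) {
  translate([0, 0, 399]) cube([351, 323, 38]);
  cube([34, 34, 399]);
  translate([317, 0, 0]) cube([34, 34, 399]);
  translate([0, 289, 0]) cube([34, 34, 399]);
  translate([317, 289, 0]) cube([34, 34, 399]);
}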